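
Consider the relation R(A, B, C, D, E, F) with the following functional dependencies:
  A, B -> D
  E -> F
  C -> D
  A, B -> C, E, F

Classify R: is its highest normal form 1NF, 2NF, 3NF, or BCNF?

2NF

Candidate key: {A, B}. Prime attributes: {A, B}.
E -> F breaks BCNF: {E}⁺ = {E, F}, so {E} is not a superkey.
Because {F} is non-prime and the left side of E -> F is not a superkey, the relation is not in 3NF.
No non-prime attribute depends on a proper subset of any candidate key, so 2NF holds.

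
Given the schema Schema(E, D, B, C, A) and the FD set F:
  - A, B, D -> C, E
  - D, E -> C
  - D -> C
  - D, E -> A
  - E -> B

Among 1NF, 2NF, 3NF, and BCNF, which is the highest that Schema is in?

1NF

Candidate keys: {A, B, D}, {D, E}. Prime attributes: {A, B, D, E}.
For D -> C we have {D}⁺ = {C, D}; {D} is not a superkey, so BCNF fails.
D -> C determines the non-prime attribute {C} from a non-superkey — 3NF is violated.
{D} is a proper subset of the key {D, E}, and {D}⁺ contains the non-prime attribute {C} — a partial dependency, so 2NF is violated.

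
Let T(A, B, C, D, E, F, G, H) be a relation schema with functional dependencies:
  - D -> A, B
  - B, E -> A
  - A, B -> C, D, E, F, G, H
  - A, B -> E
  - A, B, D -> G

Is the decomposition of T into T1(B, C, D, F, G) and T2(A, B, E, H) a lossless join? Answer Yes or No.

The shared attributes are {B} and {B}⁺ = {B}.
The closure covers neither T1 nor T2 entirely; the join is not lossless.

No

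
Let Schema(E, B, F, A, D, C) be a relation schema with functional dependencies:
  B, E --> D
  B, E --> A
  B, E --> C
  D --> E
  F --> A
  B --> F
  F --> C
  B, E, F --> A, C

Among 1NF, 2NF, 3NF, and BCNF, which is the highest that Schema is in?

1NF

Candidate keys: {B, D}, {B, E}. Prime attributes: {B, D, E}.
D --> E breaks BCNF: {D}⁺ = {D, E}, so {D} is not a superkey.
F --> A determines the non-prime attribute {A} from a non-superkey — 3NF is violated.
The proper key subset {B} of {B, D} determines non-prime {A, C, F}, so the relation is not even in 2NF.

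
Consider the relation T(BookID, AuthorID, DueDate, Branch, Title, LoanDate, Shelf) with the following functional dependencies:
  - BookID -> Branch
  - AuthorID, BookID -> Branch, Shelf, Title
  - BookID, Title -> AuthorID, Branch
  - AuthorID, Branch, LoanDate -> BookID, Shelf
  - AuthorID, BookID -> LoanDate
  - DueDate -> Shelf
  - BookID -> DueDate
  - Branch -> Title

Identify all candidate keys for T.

{BookID} is a candidate key since {BookID}⁺ = {AuthorID, BookID, Branch, DueDate, LoanDate, Shelf, Title} covers every attribute.
{AuthorID, Branch, LoanDate} is a candidate key since {AuthorID, Branch, LoanDate}⁺ = {AuthorID, BookID, Branch, DueDate, LoanDate, Shelf, Title} covers every attribute.
No proper subset of any of these is a key, and no other minimal superkey exists.

{AuthorID, Branch, LoanDate}, {BookID}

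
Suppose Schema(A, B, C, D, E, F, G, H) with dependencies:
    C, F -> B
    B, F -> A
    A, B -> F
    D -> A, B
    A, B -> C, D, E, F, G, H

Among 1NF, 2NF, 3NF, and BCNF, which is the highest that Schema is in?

BCNF

Candidate keys: {A, B}, {B, F}, {C, F}, {D}. Prime attributes: {A, B, C, D, F}.
Every FD has a superkey on the left, so the relation is in BCNF.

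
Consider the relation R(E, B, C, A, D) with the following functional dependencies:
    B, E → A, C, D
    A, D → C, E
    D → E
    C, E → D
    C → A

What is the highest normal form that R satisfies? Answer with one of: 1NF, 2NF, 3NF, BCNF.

2NF

Candidate keys: {B, D}, {B, E}. Prime attributes: {B, D, E}.
For A, D → C, E we have {A, D}⁺ = {A, C, D, E}; {A, D} is not a superkey, so BCNF fails.
A, D → C, E determines the non-prime attribute {C} from a non-superkey — 3NF is violated.
No proper subset of a key has a non-prime attribute in its closure, so there is no partial dependency; 2NF holds.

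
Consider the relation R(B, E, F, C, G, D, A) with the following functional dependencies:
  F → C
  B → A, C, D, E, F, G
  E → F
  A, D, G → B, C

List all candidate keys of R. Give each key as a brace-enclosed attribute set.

{B}⁺ = {A, B, C, D, E, F, G} — all of the relation — so {B} is a candidate key.
{A, D, G}⁺ = {A, B, C, D, E, F, G} — all of the relation — so {A, D, G} is a candidate key.
No proper subset of any of these is a key, and no other minimal superkey exists.

{A, D, G}, {B}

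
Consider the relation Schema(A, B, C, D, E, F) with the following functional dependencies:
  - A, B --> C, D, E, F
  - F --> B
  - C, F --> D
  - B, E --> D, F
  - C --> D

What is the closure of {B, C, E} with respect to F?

{B, C, D, E, F}

Start with {B, C, E}.
B, E --> D, F applies; add {D, F} → now {B, C, D, E, F}.
No further FD applies.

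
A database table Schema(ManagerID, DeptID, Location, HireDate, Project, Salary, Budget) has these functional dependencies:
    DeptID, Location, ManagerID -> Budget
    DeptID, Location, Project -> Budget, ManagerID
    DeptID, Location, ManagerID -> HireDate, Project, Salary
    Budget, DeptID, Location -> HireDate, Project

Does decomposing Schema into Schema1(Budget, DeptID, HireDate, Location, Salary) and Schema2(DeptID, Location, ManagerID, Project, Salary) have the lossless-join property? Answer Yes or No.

The shared attributes are {DeptID, Location, Salary} and {DeptID, Location, Salary}⁺ = {DeptID, Location, Salary}.
The closure covers neither Schema1 nor Schema2 entirely; the join is not lossless.

No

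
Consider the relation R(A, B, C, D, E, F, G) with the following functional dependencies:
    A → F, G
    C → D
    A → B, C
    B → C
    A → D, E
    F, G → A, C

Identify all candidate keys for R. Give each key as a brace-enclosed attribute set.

{A}, {F, G}

{A} is a candidate key since {A}⁺ = {A, B, C, D, E, F, G} covers every attribute.
{F, G} is a candidate key since {F, G}⁺ = {A, B, C, D, E, F, G} covers every attribute.
No proper subset of any of these is a key, and no other minimal superkey exists.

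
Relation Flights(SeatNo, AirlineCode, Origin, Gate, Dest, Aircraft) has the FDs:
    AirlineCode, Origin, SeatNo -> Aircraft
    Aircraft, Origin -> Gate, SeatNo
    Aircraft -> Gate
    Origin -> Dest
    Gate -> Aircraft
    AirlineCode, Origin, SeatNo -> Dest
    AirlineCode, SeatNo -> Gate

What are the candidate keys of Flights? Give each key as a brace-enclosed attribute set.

{Aircraft, AirlineCode, Origin}, {AirlineCode, Gate, Origin}, {AirlineCode, Origin, SeatNo}

Attributes never on any right-hand side: {AirlineCode, Origin} — every candidate key must contain all of them.
{Aircraft, AirlineCode, Origin} is a candidate key since {Aircraft, AirlineCode, Origin}⁺ = {Aircraft, AirlineCode, Dest, Gate, Origin, SeatNo} covers every attribute.
{AirlineCode, Gate, Origin} is a candidate key since {AirlineCode, Gate, Origin}⁺ = {Aircraft, AirlineCode, Dest, Gate, Origin, SeatNo} covers every attribute.
{AirlineCode, Origin, SeatNo} is a candidate key since {AirlineCode, Origin, SeatNo}⁺ = {Aircraft, AirlineCode, Dest, Gate, Origin, SeatNo} covers every attribute.
These are minimal and exhaustive — every other superkey contains one of them.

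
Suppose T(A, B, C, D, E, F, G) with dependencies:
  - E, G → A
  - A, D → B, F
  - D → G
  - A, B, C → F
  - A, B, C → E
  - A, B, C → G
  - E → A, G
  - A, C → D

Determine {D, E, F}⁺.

Start with {D, E, F}.
D → G applies; add {G} → now {D, E, F, G}.
E → A, G applies; add {A} → now {A, D, E, F, G}.
A, D → B, F applies; add {B} → now {A, B, D, E, F, G}.
No further FD applies.

{A, B, D, E, F, G}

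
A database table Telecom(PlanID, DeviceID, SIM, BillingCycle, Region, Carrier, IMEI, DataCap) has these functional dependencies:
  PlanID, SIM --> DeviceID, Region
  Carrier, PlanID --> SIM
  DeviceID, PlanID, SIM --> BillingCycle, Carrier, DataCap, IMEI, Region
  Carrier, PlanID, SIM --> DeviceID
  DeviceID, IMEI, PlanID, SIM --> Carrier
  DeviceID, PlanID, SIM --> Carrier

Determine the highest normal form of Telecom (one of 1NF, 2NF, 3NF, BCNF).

BCNF

Candidate keys: {Carrier, PlanID}, {PlanID, SIM}. Prime attributes: {Carrier, PlanID, SIM}.
Every FD has a superkey on the left, so the relation is in BCNF.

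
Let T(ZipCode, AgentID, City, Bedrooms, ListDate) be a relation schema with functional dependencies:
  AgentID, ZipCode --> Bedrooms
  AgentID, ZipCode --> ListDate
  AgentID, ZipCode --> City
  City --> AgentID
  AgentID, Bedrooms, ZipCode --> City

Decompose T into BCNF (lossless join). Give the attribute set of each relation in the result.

Candidate keys of the original relation: {AgentID, ZipCode}, {City, ZipCode}.
{AgentID, Bedrooms, City, ListDate, ZipCode}: {City} determines {AgentID, City} here but is not a superkey — split on City --> AgentID, giving {AgentID, City} and {Bedrooms, City, ListDate, ZipCode}.
{AgentID, City} has no BCNF violation.
{Bedrooms, City, ListDate, ZipCode} has no BCNF violation.

{AgentID, City}; {Bedrooms, City, ListDate, ZipCode}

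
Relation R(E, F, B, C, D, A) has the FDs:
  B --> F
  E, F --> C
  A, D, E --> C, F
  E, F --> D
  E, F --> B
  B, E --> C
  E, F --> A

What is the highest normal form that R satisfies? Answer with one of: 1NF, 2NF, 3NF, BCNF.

Candidate keys: {A, D, E}, {B, E}, {E, F}. Prime attributes: {A, B, D, E, F}.
For B --> F we have {B}⁺ = {B, F}; {B} is not a superkey, so BCNF fails.
Since {F} ⊆ prime attributes and every other non-superkey FD also has a prime right side, the schema is in 3NF.

3NF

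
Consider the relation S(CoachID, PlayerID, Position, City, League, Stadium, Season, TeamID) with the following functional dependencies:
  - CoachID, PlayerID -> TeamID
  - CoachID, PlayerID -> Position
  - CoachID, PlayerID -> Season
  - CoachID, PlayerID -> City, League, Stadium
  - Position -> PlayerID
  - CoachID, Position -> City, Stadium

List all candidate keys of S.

No FD produces {CoachID}, so it must be in every candidate key.
{CoachID, PlayerID}⁺ = {City, CoachID, League, PlayerID, Position, Season, Stadium, TeamID}, which is every attribute, so {CoachID, PlayerID} is a candidate key.
{CoachID, Position}⁺ = {City, CoachID, League, PlayerID, Position, Season, Stadium, TeamID}, which is every attribute, so {CoachID, Position} is a candidate key.
These are minimal and exhaustive — every other superkey contains one of them.

{CoachID, PlayerID}, {CoachID, Position}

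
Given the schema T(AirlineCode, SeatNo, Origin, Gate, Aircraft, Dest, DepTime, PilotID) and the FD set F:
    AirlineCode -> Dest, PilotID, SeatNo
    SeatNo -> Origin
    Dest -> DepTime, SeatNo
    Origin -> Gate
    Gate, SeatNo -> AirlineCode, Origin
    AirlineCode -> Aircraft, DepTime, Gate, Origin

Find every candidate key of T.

{AirlineCode}, {Dest}, {SeatNo}

Closure of {AirlineCode} is {Aircraft, AirlineCode, DepTime, Dest, Gate, Origin, PilotID, SeatNo}, the whole schema; {AirlineCode} is a candidate key.
Closure of {Dest} is {Aircraft, AirlineCode, DepTime, Dest, Gate, Origin, PilotID, SeatNo}, the whole schema; {Dest} is a candidate key.
Closure of {SeatNo} is {Aircraft, AirlineCode, DepTime, Dest, Gate, Origin, PilotID, SeatNo}, the whole schema; {SeatNo} is a candidate key.
These are minimal and exhaustive — every other superkey contains one of them.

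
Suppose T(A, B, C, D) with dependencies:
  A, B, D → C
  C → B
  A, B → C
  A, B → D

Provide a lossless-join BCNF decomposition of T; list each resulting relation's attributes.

Candidate keys of the original relation: {A, B}, {A, C}.
{A, B, C, D}: {C} determines {B, C} here but is not a superkey — split on C → B, giving {B, C} and {A, C, D}.
{B, C}: every determinant is a superkey — BCNF.
{A, C, D}: every determinant is a superkey — BCNF.

{A, C, D}; {B, C}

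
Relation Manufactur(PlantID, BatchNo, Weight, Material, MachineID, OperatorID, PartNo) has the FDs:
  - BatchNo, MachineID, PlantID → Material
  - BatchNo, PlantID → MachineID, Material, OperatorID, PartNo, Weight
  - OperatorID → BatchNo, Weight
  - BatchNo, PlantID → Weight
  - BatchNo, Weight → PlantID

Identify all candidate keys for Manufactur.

{BatchNo, PlantID}, {BatchNo, Weight}, {OperatorID}

{OperatorID}⁺ = {BatchNo, MachineID, Material, OperatorID, PartNo, PlantID, Weight}, which is every attribute, so {OperatorID} is a candidate key.
{BatchNo, PlantID}⁺ = {BatchNo, MachineID, Material, OperatorID, PartNo, PlantID, Weight}, which is every attribute, so {BatchNo, PlantID} is a candidate key.
{BatchNo, Weight}⁺ = {BatchNo, MachineID, Material, OperatorID, PartNo, PlantID, Weight}, which is every attribute, so {BatchNo, Weight} is a candidate key.
Any other superkey properly contains one of these, so there are no further candidate keys.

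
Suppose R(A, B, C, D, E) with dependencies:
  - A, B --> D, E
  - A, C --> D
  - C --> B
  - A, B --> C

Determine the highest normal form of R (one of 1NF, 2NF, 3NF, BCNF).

3NF

Candidate keys: {A, B}, {A, C}. Prime attributes: {A, B, C}.
C --> B: {C}⁺ = {B, C}, which is not all of the attributes, so the left side is not a superkey — BCNF is violated.
But every attribute on its right side ({B}) is prime, and the same holds for every other non-superkey FD, so 3NF still holds.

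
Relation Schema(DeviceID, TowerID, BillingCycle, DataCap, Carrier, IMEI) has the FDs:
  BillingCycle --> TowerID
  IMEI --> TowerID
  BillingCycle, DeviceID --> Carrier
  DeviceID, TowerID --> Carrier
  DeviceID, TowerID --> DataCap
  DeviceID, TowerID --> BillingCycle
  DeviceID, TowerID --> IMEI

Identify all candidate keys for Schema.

{DeviceID} never appears on the right of any FD, so every key must include it.
{BillingCycle, DeviceID} is a candidate key since {BillingCycle, DeviceID}⁺ = {BillingCycle, Carrier, DataCap, DeviceID, IMEI, TowerID} covers every attribute.
{DeviceID, IMEI} is a candidate key since {DeviceID, IMEI}⁺ = {BillingCycle, Carrier, DataCap, DeviceID, IMEI, TowerID} covers every attribute.
{DeviceID, TowerID} is a candidate key since {DeviceID, TowerID}⁺ = {BillingCycle, Carrier, DataCap, DeviceID, IMEI, TowerID} covers every attribute.
No proper subset of any of these is a key, and no other minimal superkey exists.

{BillingCycle, DeviceID}, {DeviceID, IMEI}, {DeviceID, TowerID}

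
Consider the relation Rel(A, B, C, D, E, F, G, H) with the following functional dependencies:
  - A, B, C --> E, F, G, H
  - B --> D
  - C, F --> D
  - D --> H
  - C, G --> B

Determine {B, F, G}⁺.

Start with {B, F, G}.
B --> D applies; add {D} → now {B, D, F, G}.
D --> H applies; add {H} → now {B, D, F, G, H}.
No further FD applies.

{B, D, F, G, H}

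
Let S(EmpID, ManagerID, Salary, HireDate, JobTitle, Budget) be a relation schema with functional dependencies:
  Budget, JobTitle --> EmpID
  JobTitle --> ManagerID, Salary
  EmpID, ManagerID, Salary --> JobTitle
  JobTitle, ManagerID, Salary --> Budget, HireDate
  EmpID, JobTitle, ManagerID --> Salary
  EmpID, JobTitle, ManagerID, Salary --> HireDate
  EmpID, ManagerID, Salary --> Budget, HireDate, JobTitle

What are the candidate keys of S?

{JobTitle}⁺ = {Budget, EmpID, HireDate, JobTitle, ManagerID, Salary}, which is every attribute, so {JobTitle} is a candidate key.
{EmpID, ManagerID, Salary}⁺ = {Budget, EmpID, HireDate, JobTitle, ManagerID, Salary}, which is every attribute, so {EmpID, ManagerID, Salary} is a candidate key.
Any other superkey properly contains one of these, so there are no further candidate keys.

{EmpID, ManagerID, Salary}, {JobTitle}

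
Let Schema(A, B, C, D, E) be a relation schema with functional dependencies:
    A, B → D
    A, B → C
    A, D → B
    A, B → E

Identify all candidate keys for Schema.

{A} never appears on the right of any FD, so every key must include it.
{A, B}⁺ = {A, B, C, D, E}, which is every attribute, so {A, B} is a candidate key.
{A, D}⁺ = {A, B, C, D, E}, which is every attribute, so {A, D} is a candidate key.
Any other superkey properly contains one of these, so there are no further candidate keys.

{A, B}, {A, D}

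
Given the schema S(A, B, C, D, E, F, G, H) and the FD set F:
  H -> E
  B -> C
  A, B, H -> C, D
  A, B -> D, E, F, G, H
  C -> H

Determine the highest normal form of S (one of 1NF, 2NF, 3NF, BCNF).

1NF

Candidate key: {A, B}. Prime attributes: {A, B}.
H -> E breaks BCNF: {H}⁺ = {E, H}, so {H} is not a superkey.
H -> E has non-prime {E} on the right and a non-superkey on the left, so 3NF fails.
Since {B} ⊂ {A, B} and {B}⁺ ⊇ {C, E, H} with {C, E, H} non-prime, there is a partial dependency; 2NF fails.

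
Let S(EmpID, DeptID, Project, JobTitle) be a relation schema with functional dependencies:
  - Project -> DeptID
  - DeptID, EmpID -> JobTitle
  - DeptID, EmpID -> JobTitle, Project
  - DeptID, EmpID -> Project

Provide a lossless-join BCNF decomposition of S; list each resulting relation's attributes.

{DeptID, Project}; {EmpID, JobTitle, Project}

Candidate keys of the original relation: {DeptID, EmpID}, {EmpID, Project}.
Within {DeptID, EmpID, JobTitle, Project}: {Project}⁺ ∩ {DeptID, EmpID, JobTitle, Project} = {DeptID, Project}, not the whole set, so Project -> DeptID violates BCNF; decompose into {DeptID, Project} and {EmpID, JobTitle, Project}.
{DeptID, Project} has no BCNF violation.
{EmpID, JobTitle, Project} has no BCNF violation.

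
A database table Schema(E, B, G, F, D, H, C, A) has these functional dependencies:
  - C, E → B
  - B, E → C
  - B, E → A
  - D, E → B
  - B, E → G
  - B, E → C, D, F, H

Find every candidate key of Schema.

{B, E}, {C, E}, {D, E}

Attributes never on any right-hand side: {E} — every candidate key must contain it.
Closure of {B, E} is {A, B, C, D, E, F, G, H}, the whole schema; {B, E} is a candidate key.
Closure of {C, E} is {A, B, C, D, E, F, G, H}, the whole schema; {C, E} is a candidate key.
Closure of {D, E} is {A, B, C, D, E, F, G, H}, the whole schema; {D, E} is a candidate key.
Any other superkey properly contains one of these, so there are no further candidate keys.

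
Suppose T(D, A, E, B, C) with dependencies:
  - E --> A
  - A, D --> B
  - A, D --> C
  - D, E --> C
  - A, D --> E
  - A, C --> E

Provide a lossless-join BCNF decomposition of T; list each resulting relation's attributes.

Candidate keys of the original relation: {A, D}, {D, E}.
Within {A, B, C, D, E}: {E}⁺ ∩ {A, B, C, D, E} = {A, E}, not the whole set, so E --> A violates BCNF; decompose into {A, E} and {B, C, D, E}.
{A, E}: every determinant is a superkey — BCNF.
{B, C, D, E}: every determinant is a superkey — BCNF.

{A, E}; {B, C, D, E}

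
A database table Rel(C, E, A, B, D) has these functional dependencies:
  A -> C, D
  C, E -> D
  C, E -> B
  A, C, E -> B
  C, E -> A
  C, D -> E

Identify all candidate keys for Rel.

{A}⁺ = {A, B, C, D, E}, which is every attribute, so {A} is a candidate key.
{C, D}⁺ = {A, B, C, D, E}, which is every attribute, so {C, D} is a candidate key.
{C, E}⁺ = {A, B, C, D, E}, which is every attribute, so {C, E} is a candidate key.
Any other superkey properly contains one of these, so there are no further candidate keys.

{A}, {C, D}, {C, E}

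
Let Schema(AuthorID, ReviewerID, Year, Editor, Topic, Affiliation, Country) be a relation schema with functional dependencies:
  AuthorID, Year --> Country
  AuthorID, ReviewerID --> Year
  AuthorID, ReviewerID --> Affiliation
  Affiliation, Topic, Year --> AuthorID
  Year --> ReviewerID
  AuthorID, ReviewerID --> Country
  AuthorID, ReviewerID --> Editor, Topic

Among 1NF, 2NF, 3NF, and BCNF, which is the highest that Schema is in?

3NF

Candidate keys: {Affiliation, Topic, Year}, {AuthorID, ReviewerID}, {AuthorID, Year}. Prime attributes: {Affiliation, AuthorID, ReviewerID, Topic, Year}.
Year --> ReviewerID breaks BCNF: {Year}⁺ = {ReviewerID, Year}, so {Year} is not a superkey.
But every attribute on its right side ({ReviewerID}) is prime, and the same holds for every other non-superkey FD, so 3NF still holds.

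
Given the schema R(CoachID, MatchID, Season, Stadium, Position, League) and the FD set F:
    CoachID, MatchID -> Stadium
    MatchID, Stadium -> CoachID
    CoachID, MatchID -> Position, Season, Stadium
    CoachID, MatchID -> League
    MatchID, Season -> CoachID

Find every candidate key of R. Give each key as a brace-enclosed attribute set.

{CoachID, MatchID}, {MatchID, Season}, {MatchID, Stadium}

{MatchID} never appears on the right of any FD, so every key must include it.
Closure of {CoachID, MatchID} is {CoachID, League, MatchID, Position, Season, Stadium}, the whole schema; {CoachID, MatchID} is a candidate key.
Closure of {MatchID, Season} is {CoachID, League, MatchID, Position, Season, Stadium}, the whole schema; {MatchID, Season} is a candidate key.
Closure of {MatchID, Stadium} is {CoachID, League, MatchID, Position, Season, Stadium}, the whole schema; {MatchID, Stadium} is a candidate key.
No proper subset of any of these is a key, and no other minimal superkey exists.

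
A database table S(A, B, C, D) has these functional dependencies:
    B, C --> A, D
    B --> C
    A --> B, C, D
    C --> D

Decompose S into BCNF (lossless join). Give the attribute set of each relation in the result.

{A, B, C}; {C, D}

Candidate keys of the original relation: {A}, {B}.
In {A, B, C, D}, {C} is not a superkey ({C}⁺ restricted to this set is {C, D}), so split on C --> D into {C, D} and {A, B, C}.
{C, D} is in BCNF.
{A, B, C} is in BCNF.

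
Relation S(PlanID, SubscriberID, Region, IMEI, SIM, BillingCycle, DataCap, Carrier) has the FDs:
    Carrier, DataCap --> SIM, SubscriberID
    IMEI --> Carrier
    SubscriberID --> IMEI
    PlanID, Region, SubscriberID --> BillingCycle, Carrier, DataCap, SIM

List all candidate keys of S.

No FD produces {PlanID, Region}, so they must be in every candidate key.
Closure of {PlanID, Region, SubscriberID} is {BillingCycle, Carrier, DataCap, IMEI, PlanID, Region, SIM, SubscriberID}, the whole schema; {PlanID, Region, SubscriberID} is a candidate key.
Closure of {Carrier, DataCap, PlanID, Region} is {BillingCycle, Carrier, DataCap, IMEI, PlanID, Region, SIM, SubscriberID}, the whole schema; {Carrier, DataCap, PlanID, Region} is a candidate key.
Closure of {DataCap, IMEI, PlanID, Region} is {BillingCycle, Carrier, DataCap, IMEI, PlanID, Region, SIM, SubscriberID}, the whole schema; {DataCap, IMEI, PlanID, Region} is a candidate key.
Any other superkey properly contains one of these, so there are no further candidate keys.

{Carrier, DataCap, PlanID, Region}, {DataCap, IMEI, PlanID, Region}, {PlanID, Region, SubscriberID}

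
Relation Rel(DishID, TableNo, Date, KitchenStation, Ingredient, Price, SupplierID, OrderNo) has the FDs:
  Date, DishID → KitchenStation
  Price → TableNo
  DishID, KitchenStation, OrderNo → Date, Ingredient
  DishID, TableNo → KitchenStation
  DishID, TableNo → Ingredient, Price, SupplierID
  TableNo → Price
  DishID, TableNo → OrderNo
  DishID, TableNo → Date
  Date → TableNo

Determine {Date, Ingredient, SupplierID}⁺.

{Date, Ingredient, Price, SupplierID, TableNo}

Start with {Date, Ingredient, SupplierID}.
Date → TableNo applies; add {TableNo} → now {Date, Ingredient, SupplierID, TableNo}.
TableNo → Price applies; add {Price} → now {Date, Ingredient, Price, SupplierID, TableNo}.
No further FD applies.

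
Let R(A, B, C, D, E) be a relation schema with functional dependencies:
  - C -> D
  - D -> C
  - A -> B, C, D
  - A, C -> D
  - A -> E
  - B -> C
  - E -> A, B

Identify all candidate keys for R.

{A} is a candidate key since {A}⁺ = {A, B, C, D, E} covers every attribute.
{E} is a candidate key since {E}⁺ = {A, B, C, D, E} covers every attribute.
These are minimal and exhaustive — every other superkey contains one of them.

{A}, {E}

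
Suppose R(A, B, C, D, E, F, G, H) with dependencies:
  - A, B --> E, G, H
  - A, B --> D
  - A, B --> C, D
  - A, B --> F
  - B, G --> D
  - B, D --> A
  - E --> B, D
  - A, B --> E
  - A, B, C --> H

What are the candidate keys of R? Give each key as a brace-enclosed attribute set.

{A, B}, {B, D}, {B, G}, {E}

{E} is a candidate key since {E}⁺ = {A, B, C, D, E, F, G, H} covers every attribute.
{A, B} is a candidate key since {A, B}⁺ = {A, B, C, D, E, F, G, H} covers every attribute.
{B, D} is a candidate key since {B, D}⁺ = {A, B, C, D, E, F, G, H} covers every attribute.
{B, G} is a candidate key since {B, G}⁺ = {A, B, C, D, E, F, G, H} covers every attribute.
These are minimal and exhaustive — every other superkey contains one of them.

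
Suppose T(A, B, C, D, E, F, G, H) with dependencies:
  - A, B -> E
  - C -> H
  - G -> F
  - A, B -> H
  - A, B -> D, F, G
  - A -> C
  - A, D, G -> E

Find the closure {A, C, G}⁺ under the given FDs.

{A, C, F, G, H}

Start with {A, C, G}.
C -> H applies; add {H} → now {A, C, G, H}.
G -> F applies; add {F} → now {A, C, F, G, H}.
No further FD applies.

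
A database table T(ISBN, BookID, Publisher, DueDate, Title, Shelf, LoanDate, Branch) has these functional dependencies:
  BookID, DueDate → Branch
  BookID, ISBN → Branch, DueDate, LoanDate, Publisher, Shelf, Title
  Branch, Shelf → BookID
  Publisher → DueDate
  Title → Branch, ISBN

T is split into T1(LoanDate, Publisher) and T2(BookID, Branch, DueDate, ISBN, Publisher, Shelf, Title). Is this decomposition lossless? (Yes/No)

No

Common attributes: {Publisher}; their closure is {DueDate, Publisher}.
Neither T1 nor T2 is contained in that closure, so the decomposition is lossy.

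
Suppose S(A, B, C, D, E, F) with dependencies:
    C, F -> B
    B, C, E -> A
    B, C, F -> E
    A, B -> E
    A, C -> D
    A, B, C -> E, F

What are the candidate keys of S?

{A, B, C}, {B, C, E}, {C, F}

No FD produces {C}, so it must be in every candidate key.
Closure of {C, F} is {A, B, C, D, E, F}, the whole schema; {C, F} is a candidate key.
Closure of {A, B, C} is {A, B, C, D, E, F}, the whole schema; {A, B, C} is a candidate key.
Closure of {B, C, E} is {A, B, C, D, E, F}, the whole schema; {B, C, E} is a candidate key.
Any other superkey properly contains one of these, so there are no further candidate keys.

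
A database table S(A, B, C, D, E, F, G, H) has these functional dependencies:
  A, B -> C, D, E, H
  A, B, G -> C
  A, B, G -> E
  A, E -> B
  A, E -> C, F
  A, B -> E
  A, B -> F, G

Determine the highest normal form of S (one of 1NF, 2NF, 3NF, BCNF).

Candidate keys: {A, B}, {A, E}. Prime attributes: {A, B, E}.
Each dependency's left side is a superkey — BCNF holds.

BCNF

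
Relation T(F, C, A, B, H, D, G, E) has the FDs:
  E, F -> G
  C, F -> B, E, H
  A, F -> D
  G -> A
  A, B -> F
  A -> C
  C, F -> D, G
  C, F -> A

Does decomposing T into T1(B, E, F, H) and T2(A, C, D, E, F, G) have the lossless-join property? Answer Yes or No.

Yes

The shared attributes are {E, F} and {E, F}⁺ = {A, B, C, D, E, F, G, H}.
Since T1 ⊆ {A, B, C, D, E, F, G, H}, the intersection is a superkey of T1; the decomposition is lossless.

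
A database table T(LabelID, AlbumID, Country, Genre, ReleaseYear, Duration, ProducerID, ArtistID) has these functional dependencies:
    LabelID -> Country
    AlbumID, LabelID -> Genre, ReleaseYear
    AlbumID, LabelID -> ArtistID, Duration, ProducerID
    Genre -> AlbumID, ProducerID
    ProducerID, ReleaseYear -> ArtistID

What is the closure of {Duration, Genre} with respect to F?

{AlbumID, Duration, Genre, ProducerID}

Start with {Duration, Genre}.
Genre -> AlbumID, ProducerID applies; add {AlbumID, ProducerID} → now {AlbumID, Duration, Genre, ProducerID}.
No further FD applies.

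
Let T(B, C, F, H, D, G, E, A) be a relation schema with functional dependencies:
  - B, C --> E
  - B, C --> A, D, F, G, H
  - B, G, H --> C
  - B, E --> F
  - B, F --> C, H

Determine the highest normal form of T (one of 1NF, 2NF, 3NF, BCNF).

BCNF

Candidate keys: {B, C}, {B, E}, {B, F}, {B, G, H}. Prime attributes: {B, C, E, F, G, H}.
The left-hand side of every FD is a superkey, so BCNF is satisfied.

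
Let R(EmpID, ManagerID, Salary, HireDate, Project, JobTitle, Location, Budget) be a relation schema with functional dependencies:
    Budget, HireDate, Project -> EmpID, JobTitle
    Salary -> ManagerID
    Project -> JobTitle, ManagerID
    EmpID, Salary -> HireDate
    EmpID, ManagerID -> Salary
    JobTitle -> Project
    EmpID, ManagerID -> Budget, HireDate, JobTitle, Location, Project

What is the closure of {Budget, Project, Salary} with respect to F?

{Budget, JobTitle, ManagerID, Project, Salary}

Start with {Budget, Project, Salary}.
Salary -> ManagerID applies; add {ManagerID} → now {Budget, ManagerID, Project, Salary}.
Project -> JobTitle, ManagerID applies; add {JobTitle} → now {Budget, JobTitle, ManagerID, Project, Salary}.
No further FD applies.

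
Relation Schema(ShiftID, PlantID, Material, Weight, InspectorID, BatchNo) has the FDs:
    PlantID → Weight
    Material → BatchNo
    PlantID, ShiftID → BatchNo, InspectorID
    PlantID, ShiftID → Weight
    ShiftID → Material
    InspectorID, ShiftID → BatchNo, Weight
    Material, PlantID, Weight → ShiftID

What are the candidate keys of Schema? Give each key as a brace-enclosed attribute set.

{Material, PlantID}, {PlantID, ShiftID}

Attributes never on any right-hand side: {PlantID} — every candidate key must contain it.
Closure of {Material, PlantID} is {BatchNo, InspectorID, Material, PlantID, ShiftID, Weight}, the whole schema; {Material, PlantID} is a candidate key.
Closure of {PlantID, ShiftID} is {BatchNo, InspectorID, Material, PlantID, ShiftID, Weight}, the whole schema; {PlantID, ShiftID} is a candidate key.
These are minimal and exhaustive — every other superkey contains one of them.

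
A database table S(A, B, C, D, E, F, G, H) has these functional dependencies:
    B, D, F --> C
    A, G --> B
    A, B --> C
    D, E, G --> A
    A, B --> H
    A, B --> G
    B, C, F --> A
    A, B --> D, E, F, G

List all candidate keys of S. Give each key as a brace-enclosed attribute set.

Closure of {A, B} is {A, B, C, D, E, F, G, H}, the whole schema; {A, B} is a candidate key.
Closure of {A, G} is {A, B, C, D, E, F, G, H}, the whole schema; {A, G} is a candidate key.
Closure of {B, C, F} is {A, B, C, D, E, F, G, H}, the whole schema; {B, C, F} is a candidate key.
Closure of {B, D, F} is {A, B, C, D, E, F, G, H}, the whole schema; {B, D, F} is a candidate key.
Closure of {D, E, G} is {A, B, C, D, E, F, G, H}, the whole schema; {D, E, G} is a candidate key.
Any other superkey properly contains one of these, so there are no further candidate keys.

{A, B}, {A, G}, {B, C, F}, {B, D, F}, {D, E, G}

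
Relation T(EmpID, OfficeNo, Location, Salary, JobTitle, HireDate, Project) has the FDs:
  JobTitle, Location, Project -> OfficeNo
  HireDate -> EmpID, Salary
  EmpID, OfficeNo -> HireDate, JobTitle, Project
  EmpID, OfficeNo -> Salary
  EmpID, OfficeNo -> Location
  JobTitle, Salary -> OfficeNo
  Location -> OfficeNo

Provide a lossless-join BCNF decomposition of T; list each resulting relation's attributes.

Candidate keys of the original relation: {EmpID, JobTitle, Salary}, {EmpID, Location}, {EmpID, OfficeNo}, {HireDate, JobTitle}, {HireDate, Location}, {HireDate, OfficeNo}.
In {EmpID, HireDate, JobTitle, Location, OfficeNo, Project, Salary}, {JobTitle, Location, Project} is not a superkey ({JobTitle, Location, Project}⁺ restricted to this set is {JobTitle, Location, OfficeNo, Project}), so split on JobTitle, Location, Project -> OfficeNo into {JobTitle, Location, OfficeNo, Project} and {EmpID, HireDate, JobTitle, Location, Project, Salary}.
In {JobTitle, Location, OfficeNo, Project}, {Location} is not a superkey ({Location}⁺ restricted to this set is {Location, OfficeNo}), so split on Location -> OfficeNo into {Location, OfficeNo} and {JobTitle, Location, Project}.
{Location, OfficeNo} has no BCNF violation.
{JobTitle, Location, Project} has no BCNF violation.
In {EmpID, HireDate, JobTitle, Location, Project, Salary}, {HireDate} is not a superkey ({HireDate}⁺ restricted to this set is {EmpID, HireDate, Salary}), so split on HireDate -> EmpID, Salary into {EmpID, HireDate, Salary} and {HireDate, JobTitle, Location, Project}.
{EmpID, HireDate, Salary} has no BCNF violation.
{HireDate, JobTitle, Location, Project} has no BCNF violation.

{EmpID, HireDate, Salary}; {HireDate, JobTitle, Location, Project}; {Location, OfficeNo}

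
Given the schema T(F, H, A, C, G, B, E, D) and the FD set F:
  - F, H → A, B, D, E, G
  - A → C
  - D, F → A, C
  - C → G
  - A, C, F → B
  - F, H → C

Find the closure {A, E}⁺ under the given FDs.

{A, C, E, G}

Start with {A, E}.
A → C applies; add {C} → now {A, C, E}.
C → G applies; add {G} → now {A, C, E, G}.
No further FD applies.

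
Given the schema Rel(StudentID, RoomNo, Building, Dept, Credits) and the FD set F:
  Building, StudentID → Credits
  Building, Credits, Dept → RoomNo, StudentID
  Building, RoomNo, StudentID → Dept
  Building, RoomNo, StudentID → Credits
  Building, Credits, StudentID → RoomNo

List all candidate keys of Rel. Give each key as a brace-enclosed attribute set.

{Building} never appears on the right of any FD, so every key must include it.
Closure of {Building, StudentID} is {Building, Credits, Dept, RoomNo, StudentID}, the whole schema; {Building, StudentID} is a candidate key.
Closure of {Building, Credits, Dept} is {Building, Credits, Dept, RoomNo, StudentID}, the whole schema; {Building, Credits, Dept} is a candidate key.
Any other superkey properly contains one of these, so there are no further candidate keys.

{Building, Credits, Dept}, {Building, StudentID}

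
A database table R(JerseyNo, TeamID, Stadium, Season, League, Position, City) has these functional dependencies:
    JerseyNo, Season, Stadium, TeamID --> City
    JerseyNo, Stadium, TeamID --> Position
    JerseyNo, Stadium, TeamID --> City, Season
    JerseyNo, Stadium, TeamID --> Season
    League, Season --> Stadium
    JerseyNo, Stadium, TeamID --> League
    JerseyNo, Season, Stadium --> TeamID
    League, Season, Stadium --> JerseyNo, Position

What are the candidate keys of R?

{JerseyNo, Season, Stadium}, {JerseyNo, Stadium, TeamID}, {League, Season}

Closure of {League, Season} is {City, JerseyNo, League, Position, Season, Stadium, TeamID}, the whole schema; {League, Season} is a candidate key.
Closure of {JerseyNo, Season, Stadium} is {City, JerseyNo, League, Position, Season, Stadium, TeamID}, the whole schema; {JerseyNo, Season, Stadium} is a candidate key.
Closure of {JerseyNo, Stadium, TeamID} is {City, JerseyNo, League, Position, Season, Stadium, TeamID}, the whole schema; {JerseyNo, Stadium, TeamID} is a candidate key.
No proper subset of any of these is a key, and no other minimal superkey exists.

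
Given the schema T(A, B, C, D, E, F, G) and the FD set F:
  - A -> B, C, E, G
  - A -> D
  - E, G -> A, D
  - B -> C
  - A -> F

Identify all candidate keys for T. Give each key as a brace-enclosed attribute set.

{A}, {E, G}

Closure of {A} is {A, B, C, D, E, F, G}, the whole schema; {A} is a candidate key.
Closure of {E, G} is {A, B, C, D, E, F, G}, the whole schema; {E, G} is a candidate key.
These are minimal and exhaustive — every other superkey contains one of them.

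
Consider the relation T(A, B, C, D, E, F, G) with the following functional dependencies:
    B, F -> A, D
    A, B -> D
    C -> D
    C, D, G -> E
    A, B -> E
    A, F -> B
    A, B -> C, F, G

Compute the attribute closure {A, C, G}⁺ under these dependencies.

{A, C, D, E, G}

Start with {A, C, G}.
C -> D applies; add {D} → now {A, C, D, G}.
C, D, G -> E applies; add {E} → now {A, C, D, E, G}.
No further FD applies.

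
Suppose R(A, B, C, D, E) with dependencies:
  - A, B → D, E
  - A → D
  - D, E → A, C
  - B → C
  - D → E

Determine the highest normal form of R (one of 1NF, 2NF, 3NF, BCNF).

1NF

Candidate keys: {A, B}, {B, D}. Prime attributes: {A, B, D}.
For A → D we have {A}⁺ = {A, C, D, E}; {A} is not a superkey, so BCNF fails.
D, E → A, C has non-prime {C} on the right and a non-superkey on the left, so 3NF fails.
Since {A} ⊂ {A, B} and {A}⁺ ⊇ {C, E} with {C, E} non-prime, there is a partial dependency; 2NF fails.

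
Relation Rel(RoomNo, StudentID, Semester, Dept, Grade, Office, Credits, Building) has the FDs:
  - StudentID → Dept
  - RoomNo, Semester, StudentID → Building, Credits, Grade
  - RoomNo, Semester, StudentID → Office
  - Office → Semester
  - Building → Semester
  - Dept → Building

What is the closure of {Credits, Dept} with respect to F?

{Building, Credits, Dept, Semester}

Start with {Credits, Dept}.
Dept → Building applies; add {Building} → now {Building, Credits, Dept}.
Building → Semester applies; add {Semester} → now {Building, Credits, Dept, Semester}.
No further FD applies.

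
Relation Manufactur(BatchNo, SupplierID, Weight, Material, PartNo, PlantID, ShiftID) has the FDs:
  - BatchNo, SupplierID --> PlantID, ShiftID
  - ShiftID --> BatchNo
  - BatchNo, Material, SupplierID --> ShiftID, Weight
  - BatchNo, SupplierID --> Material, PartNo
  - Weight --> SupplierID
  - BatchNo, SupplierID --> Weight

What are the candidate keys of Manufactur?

{BatchNo, SupplierID}, {BatchNo, Weight}, {ShiftID, SupplierID}, {ShiftID, Weight}

{BatchNo, SupplierID} is a candidate key since {BatchNo, SupplierID}⁺ = {BatchNo, Material, PartNo, PlantID, ShiftID, SupplierID, Weight} covers every attribute.
{BatchNo, Weight} is a candidate key since {BatchNo, Weight}⁺ = {BatchNo, Material, PartNo, PlantID, ShiftID, SupplierID, Weight} covers every attribute.
{ShiftID, SupplierID} is a candidate key since {ShiftID, SupplierID}⁺ = {BatchNo, Material, PartNo, PlantID, ShiftID, SupplierID, Weight} covers every attribute.
{ShiftID, Weight} is a candidate key since {ShiftID, Weight}⁺ = {BatchNo, Material, PartNo, PlantID, ShiftID, SupplierID, Weight} covers every attribute.
These are minimal and exhaustive — every other superkey contains one of them.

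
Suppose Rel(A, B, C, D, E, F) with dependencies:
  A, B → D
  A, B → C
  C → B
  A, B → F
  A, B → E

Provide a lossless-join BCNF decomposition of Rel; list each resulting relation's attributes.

{A, C, D, E, F}; {B, C}

Candidate keys of the original relation: {A, B}, {A, C}.
{A, B, C, D, E, F}: {C} determines {B, C} here but is not a superkey — split on C → B, giving {B, C} and {A, C, D, E, F}.
{B, C}: every determinant is a superkey — BCNF.
{A, C, D, E, F}: every determinant is a superkey — BCNF.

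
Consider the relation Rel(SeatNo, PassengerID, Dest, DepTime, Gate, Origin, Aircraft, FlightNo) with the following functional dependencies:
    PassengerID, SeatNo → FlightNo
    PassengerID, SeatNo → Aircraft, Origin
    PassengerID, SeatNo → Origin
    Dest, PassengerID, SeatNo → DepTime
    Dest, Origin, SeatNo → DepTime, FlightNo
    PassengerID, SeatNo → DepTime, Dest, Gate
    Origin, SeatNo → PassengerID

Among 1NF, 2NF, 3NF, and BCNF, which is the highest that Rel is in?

Candidate keys: {Origin, SeatNo}, {PassengerID, SeatNo}. Prime attributes: {Origin, PassengerID, SeatNo}.
Every FD has a superkey on the left, so the relation is in BCNF.

BCNF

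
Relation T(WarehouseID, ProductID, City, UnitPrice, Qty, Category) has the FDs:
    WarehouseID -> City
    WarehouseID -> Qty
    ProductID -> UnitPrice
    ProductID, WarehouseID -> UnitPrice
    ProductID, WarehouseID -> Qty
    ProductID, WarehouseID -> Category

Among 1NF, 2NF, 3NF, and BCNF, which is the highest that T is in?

Candidate key: {ProductID, WarehouseID}. Prime attributes: {ProductID, WarehouseID}.
For WarehouseID -> City we have {WarehouseID}⁺ = {City, Qty, WarehouseID}; {WarehouseID} is not a superkey, so BCNF fails.
Because {City} is non-prime and the left side of WarehouseID -> City is not a superkey, the relation is not in 3NF.
{ProductID} is a proper subset of the key {ProductID, WarehouseID}, and {ProductID}⁺ contains the non-prime attribute {UnitPrice} — a partial dependency, so 2NF is violated.

1NF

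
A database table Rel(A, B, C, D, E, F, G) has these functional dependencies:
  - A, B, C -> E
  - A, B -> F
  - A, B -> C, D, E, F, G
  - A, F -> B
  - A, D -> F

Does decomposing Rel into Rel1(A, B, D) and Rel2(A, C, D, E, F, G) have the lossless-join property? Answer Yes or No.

The shared attributes are {A, D} and {A, D}⁺ = {A, B, C, D, E, F, G}.
This includes all of Rel1, so the common attributes are a superkey of Rel1 — the join is lossless.

Yes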